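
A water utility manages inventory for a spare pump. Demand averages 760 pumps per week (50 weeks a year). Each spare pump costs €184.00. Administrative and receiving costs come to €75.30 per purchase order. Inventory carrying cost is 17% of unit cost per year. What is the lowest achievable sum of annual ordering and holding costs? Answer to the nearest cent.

TC* ≈ €13,379.43

Annual demand D = 760 × 50 = 38,000.
Holding cost H = 0.17 × €184.00 = €31.2800 per unit per year.
Q* = √(2DS/H) = √(2 × 38,000 × 75.3 / 31.28) ≈ 427.73.
At the optimum the two cost components are equal, so total cost = 2·(Q*/2)H = Q*·H.
Minimum total = √(2DSH) = √(2 × 38,000 × 75.3 × 31.28) ≈ 13379.431.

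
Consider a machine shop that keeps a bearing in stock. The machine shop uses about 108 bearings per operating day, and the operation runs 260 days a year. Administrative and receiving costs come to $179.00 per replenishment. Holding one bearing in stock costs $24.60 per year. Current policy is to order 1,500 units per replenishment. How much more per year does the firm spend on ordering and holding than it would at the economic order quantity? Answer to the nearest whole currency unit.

Extra cost ≈ $6,075 per year

Annual demand D = 108 × 260 = 28,080.
EOQ = √(2DS/H) = √(2 × 28,080 × 179 / 24.6) ≈ 639.25.
Cost at Q* = (D/Q*)S + (Q*/2)H = √(2DSH) ≈ $15,725.61.
Cost at Q = 1,500: (28,080/1,500)×179 + (1,500/2)×24.6 = $3,350.88 + $18,450.00 = $21,800.88.
Excess = $21,800.88 − $15,725.61 = $6,075.27.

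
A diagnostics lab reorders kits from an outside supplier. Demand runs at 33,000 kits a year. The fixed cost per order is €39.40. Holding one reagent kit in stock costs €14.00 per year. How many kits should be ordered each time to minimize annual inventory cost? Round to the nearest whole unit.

EOQ = √(2DS / H) = √(2 × 33,000 × 39.4 / 14).
= √(2,600,400 / 14) = √185,742.8571 ≈ 430.979.

Q* ≈ 431 kits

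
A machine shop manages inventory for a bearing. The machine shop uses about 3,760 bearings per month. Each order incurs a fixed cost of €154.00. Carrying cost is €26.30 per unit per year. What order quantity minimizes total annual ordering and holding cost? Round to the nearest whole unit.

Annual demand D = 3,760 × 12 = 45,120.
EOQ = √(2DS / H) = √(2 × 45,120 × 154 / 26.3).
= √(13,896,960 / 26.3) = √528,401.5209 ≈ 726.912.

Q* ≈ 727 bearings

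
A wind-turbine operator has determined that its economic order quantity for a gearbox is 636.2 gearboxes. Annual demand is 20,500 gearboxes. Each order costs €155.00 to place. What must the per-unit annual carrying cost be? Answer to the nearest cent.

The basic EOQ model gives Q* = √(2DS/H); rearrange for the unknown.
From Q* = √(2DS/H): H = 2DS / Q*² = 2 × 20,500 × 155 / 636.2² = 15.7010.

H ≈ €15.70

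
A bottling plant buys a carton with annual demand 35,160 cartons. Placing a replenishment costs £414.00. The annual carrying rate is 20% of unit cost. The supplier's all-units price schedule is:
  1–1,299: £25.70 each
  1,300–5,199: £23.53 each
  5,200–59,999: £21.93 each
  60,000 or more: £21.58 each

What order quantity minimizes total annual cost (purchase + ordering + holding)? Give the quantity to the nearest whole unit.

Holding cost per unit per year at price C is H = 0.20·C.
Candidates are each tier's EOQ (if it falls in that tier) and each price-break quantity.
Tier 1 (£25.70): EOQ = 2379.9 exceeds tier's upper bound 1299, so this tier is dominated.
EOQ at £23.53 = 2487.2 (feasible in tier 2): TC = 35,160×£23.53 + (35,160/2487.2)×414 + (2487.2/2)×0.20×£23.53 = £839,019.64.
EOQ at £21.93 = 2576.4 < 5200, so use break Q=5200: TC = 35,160×£21.93 + (35,160/5200.0)×414 + (5200.0/2)×0.20×£21.93 = £785,261.68.
EOQ at £21.58 = 2597.2 < 60000, so use break Q=60000: TC = 35,160×£21.58 + (35,160/60000.0)×414 + (60000.0/2)×0.20×£21.58 = £888,475.40.
Lowest total cost is £785,261.68 at Q = 5200.0.

Q* ≈ 5,200 cartons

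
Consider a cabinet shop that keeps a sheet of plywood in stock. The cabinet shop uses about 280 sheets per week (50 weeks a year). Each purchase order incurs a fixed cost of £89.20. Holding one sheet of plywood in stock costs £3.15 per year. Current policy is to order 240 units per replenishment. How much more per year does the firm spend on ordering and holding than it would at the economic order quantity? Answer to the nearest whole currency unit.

Extra cost ≈ £2,776 per year

Annual demand D = 280 × 50 = 14,000.
EOQ = √(2DS/H) = √(2 × 14,000 × 89.2 / 3.15) ≈ 890.44.
Cost at Q* = (D/Q*)S + (Q*/2)H = √(2DSH) ≈ £2,804.90.
Cost at Q = 240: (14,000/240)×89.2 + (240/2)×3.15 = £5,203.33 + £378.00 = £5,581.33.
Excess = £5,581.33 − £2,804.90 = £2,776.44.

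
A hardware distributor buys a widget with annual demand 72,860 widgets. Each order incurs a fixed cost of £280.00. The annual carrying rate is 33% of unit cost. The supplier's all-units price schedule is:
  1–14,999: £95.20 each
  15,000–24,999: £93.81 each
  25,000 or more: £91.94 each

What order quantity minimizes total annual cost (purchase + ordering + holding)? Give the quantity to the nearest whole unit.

Q* ≈ 1,140 widgets

Holding cost per unit per year at price C is H = 0.33·C.
Candidates are each tier's EOQ (if it falls in that tier) and each price-break quantity.
EOQ at £95.20 = 1139.6 (feasible in tier 1): TC = 72,860×£95.20 + (72,860/1139.6)×280 + (1139.6/2)×0.33×£95.20 = £6,972,074.56.
EOQ at £93.81 = 1148.0 < 15000, so use break Q=15000: TC = 72,860×£93.81 + (72,860/15000.0)×280 + (15000.0/2)×0.33×£93.81 = £7,068,536.40.
EOQ at £91.94 = 1159.7 < 25000, so use break Q=25000: TC = 72,860×£91.94 + (72,860/25000.0)×280 + (25000.0/2)×0.33×£91.94 = £7,078,816.93.
Lowest total cost is £6,972,074.56 at Q = 1139.6.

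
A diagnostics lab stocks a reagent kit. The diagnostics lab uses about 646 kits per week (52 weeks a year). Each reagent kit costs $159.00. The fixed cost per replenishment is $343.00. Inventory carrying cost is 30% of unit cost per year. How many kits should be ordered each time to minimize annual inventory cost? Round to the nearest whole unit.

Q* ≈ 695 kits

Annual demand D = 646 × 52 = 33,592.
Holding cost H = 0.30 × $159.00 = $47.7000 per unit per year.
EOQ = √(2DS / H) = √(2 × 33,592 × 343 / 47.7).
= √(23,044,112 / 47.7) = √483,105.0734 ≈ 695.058.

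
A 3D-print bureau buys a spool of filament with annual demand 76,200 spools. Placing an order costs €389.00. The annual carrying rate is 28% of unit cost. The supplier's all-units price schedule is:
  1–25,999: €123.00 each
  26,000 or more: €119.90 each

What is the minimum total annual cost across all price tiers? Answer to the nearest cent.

TC* ≈ €9,417,785.48

Holding cost per unit per year at price C is H = 0.28·C.
For each price level, check whether its EOQ is feasible; otherwise the best quantity at that price is the breakpoint.
EOQ at €123.00 = 1312.0 (feasible in tier 1): TC = 76,200×€123.00 + (76,200/1312.0)×389 + (1312.0/2)×0.28×€123.00 = €9,417,785.48.
EOQ at €119.90 = 1328.9 < 26000, so use break Q=26000: TC = 76,200×€119.90 + (76,200/26000.0)×389 + (26000.0/2)×0.28×€119.90 = €9,573,956.07.
Lowest total cost among the candidates is at Q = 1312.0.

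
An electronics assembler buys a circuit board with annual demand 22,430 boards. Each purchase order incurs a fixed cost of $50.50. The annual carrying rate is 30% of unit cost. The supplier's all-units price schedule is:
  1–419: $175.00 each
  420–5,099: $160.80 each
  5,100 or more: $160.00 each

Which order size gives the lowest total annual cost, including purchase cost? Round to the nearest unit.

Holding cost per unit per year at price C is H = 0.30·C.
For each price level, check whether its EOQ is feasible; otherwise the best quantity at that price is the breakpoint.
EOQ at $175.00 = 207.7 (feasible in tier 1): TC = 22,430×$175.00 + (22,430/207.7)×50.5 + (207.7/2)×0.30×$175.00 = $3,936,155.74.
EOQ at $160.80 = 216.7 < 420, so use break Q=420: TC = 22,430×$160.80 + (22,430/420.0)×50.5 + (420.0/2)×0.30×$160.80 = $3,619,571.34.
EOQ at $160.00 = 217.2 < 5100, so use break Q=5100: TC = 22,430×$160.00 + (22,430/5100.0)×50.5 + (5100.0/2)×0.30×$160.00 = $3,711,422.10.
Lowest total cost is $3,619,571.34 at Q = 420.0.

Q* ≈ 420 boards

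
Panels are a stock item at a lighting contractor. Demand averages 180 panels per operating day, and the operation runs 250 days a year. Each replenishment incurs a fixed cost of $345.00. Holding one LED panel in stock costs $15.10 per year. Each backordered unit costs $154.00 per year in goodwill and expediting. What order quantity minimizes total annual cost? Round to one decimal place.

Annual demand D = 180 × 250 = 45,000.
With planned backorders, Q* = √(2DS/H) · √((H+B)/B).
√(2DS/H) = √(2 × 45,000 × 345 / 15.1) = 1433.977.
√((H+B)/B) = √((15.1+154)/154) = 1.0479.
Q* ≈ 1502.636.

Q* ≈ 1,502.6 panels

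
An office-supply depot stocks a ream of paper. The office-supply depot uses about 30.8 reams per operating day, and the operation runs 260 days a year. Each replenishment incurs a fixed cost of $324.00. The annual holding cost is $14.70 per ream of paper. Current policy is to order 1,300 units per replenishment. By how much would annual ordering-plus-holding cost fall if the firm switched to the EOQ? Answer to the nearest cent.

Extra cost ≈ $2,816.94 per year

Annual demand D = 30.8 × 260 = 8,008.
EOQ = √(2DS/H) = √(2 × 8,008 × 324 / 14.7) ≈ 594.14.
Cost at Q* = (D/Q*)S + (Q*/2)H = √(2DSH) ≈ $8,733.90.
Cost at Q = 1,300: (8,008/1,300)×324 + (1,300/2)×14.7 = $1,995.84 + $9,555.00 = $11,550.84.
Excess = $11,550.84 − $8,733.90 = $2,816.94.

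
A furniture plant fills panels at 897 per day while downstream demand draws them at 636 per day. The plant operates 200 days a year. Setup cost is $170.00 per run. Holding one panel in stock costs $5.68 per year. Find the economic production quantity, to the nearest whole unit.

Q* ≈ 5,115 panels

Annual demand D = 636 × 200 = 127,200.
Production build-up factor (1 − d/p) = 1 − 636/897 = 0.2910.
Q* = √(2DS / (H(1 − d/p))) = √(2 × 127,200 × 170 / (5.68 × 0.2910)).
= √(43,248,000 / 1.6527) ≈ 5115.461.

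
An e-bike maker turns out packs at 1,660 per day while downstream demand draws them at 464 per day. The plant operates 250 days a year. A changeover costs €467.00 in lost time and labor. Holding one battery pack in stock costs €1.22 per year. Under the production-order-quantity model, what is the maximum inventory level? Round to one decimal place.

I_max ≈ 7,999.0 packs

Annual demand D = 464 × 250 = 116,000.
Production build-up factor (1 − d/p) = 1 − 464/1,660 = 0.7205.
Q* = √(2DS / (H(1 − d/p))) = √(2 × 116,000 × 467 / (1.22 × 0.7205)).
= √(108,344,000 / 0.879) ≈ 11102.249.
Maximum inventory = Q*(1 − d/p) = 11102.249 × 0.7205 ≈ 7998.970.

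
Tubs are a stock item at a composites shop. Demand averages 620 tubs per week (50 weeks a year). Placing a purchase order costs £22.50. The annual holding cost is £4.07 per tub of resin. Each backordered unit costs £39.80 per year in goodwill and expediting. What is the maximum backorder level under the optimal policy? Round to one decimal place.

S* ≈ 57.0 tubs

Annual demand D = 620 × 50 = 31,000.
With planned backorders, Q* = √(2DS/H) · √((H+B)/B).
√(2DS/H) = √(2 × 31,000 × 22.5 / 4.07) = 585.450.
√((H+B)/B) = √((4.07+39.8)/39.8) = 1.0499.
Q* ≈ 614.656.
S* = Q* · H/(H+B) = 614.656 × 4.07/43.87 ≈ 57.024.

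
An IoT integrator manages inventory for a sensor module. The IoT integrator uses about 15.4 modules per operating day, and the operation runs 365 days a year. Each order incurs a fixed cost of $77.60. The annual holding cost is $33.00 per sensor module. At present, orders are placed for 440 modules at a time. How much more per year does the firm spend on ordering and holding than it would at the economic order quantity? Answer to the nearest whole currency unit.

Extra cost ≈ $2,886 per year

Annual demand D = 15.4 × 365 = 5,621.
EOQ = √(2DS/H) = √(2 × 5,621 × 77.6 / 33) ≈ 162.59.
Cost at Q* = (D/Q*)S + (Q*/2)H = √(2DSH) ≈ $5,365.49.
Cost at Q = 440: (5,621/440)×77.6 + (440/2)×33 = $991.34 + $7,260.00 = $8,251.34.
Excess = $8,251.34 − $5,365.49 = $2,885.85.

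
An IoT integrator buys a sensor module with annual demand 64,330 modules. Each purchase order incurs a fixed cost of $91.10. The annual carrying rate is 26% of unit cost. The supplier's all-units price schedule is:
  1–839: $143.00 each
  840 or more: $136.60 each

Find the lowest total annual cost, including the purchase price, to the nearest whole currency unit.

Holding cost per unit per year at price C is H = 0.26·C.
Candidates are each tier's EOQ (if it falls in that tier) and each price-break quantity.
EOQ at $143.00 = 561.5 (feasible in tier 1): TC = 64,330×$143.00 + (64,330/561.5)×91.1 + (561.5/2)×0.26×$143.00 = $9,220,065.44.
EOQ at $136.60 = 574.5 < 840, so use break Q=840: TC = 64,330×$136.60 + (64,330/840.0)×91.1 + (840.0/2)×0.26×$136.60 = $8,809,371.46.
Lowest total cost among the candidates is at Q = 840.0.

TC* ≈ $8,809,371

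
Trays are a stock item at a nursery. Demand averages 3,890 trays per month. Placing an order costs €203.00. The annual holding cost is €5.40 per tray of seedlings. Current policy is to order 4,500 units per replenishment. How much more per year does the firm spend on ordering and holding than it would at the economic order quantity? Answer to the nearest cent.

Annual demand D = 3,890 × 12 = 46,680.
EOQ = √(2DS/H) = √(2 × 46,680 × 203 / 5.4) ≈ 1873.40.
Cost at Q* = (D/Q*)S + (Q*/2)H = √(2DSH) ≈ €10,116.38.
Cost at Q = 4,500: (46,680/4,500)×203 + (4,500/2)×5.4 = €2,105.79 + €12,150.00 = €14,255.79.
Excess = €14,255.79 − €10,116.38 = €4,139.40.

Extra cost ≈ €4,139.40 per year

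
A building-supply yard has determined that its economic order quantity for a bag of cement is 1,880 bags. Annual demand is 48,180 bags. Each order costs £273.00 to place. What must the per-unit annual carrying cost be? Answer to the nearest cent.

H ≈ £7.44

The basic EOQ model gives Q* = √(2DS/H); rearrange for the unknown.
From Q* = √(2DS/H): H = 2DS / Q*² = 2 × 48,180 × 273 / 1,880² = 7.4429.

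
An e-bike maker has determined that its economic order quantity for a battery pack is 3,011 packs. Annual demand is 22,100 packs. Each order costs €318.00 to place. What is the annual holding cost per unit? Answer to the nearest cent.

H ≈ €1.55

Invert the EOQ relation Q*² = 2DS/H.
From Q* = √(2DS/H): H = 2DS / Q*² = 2 × 22,100 × 318 / 3,011² = 1.5503.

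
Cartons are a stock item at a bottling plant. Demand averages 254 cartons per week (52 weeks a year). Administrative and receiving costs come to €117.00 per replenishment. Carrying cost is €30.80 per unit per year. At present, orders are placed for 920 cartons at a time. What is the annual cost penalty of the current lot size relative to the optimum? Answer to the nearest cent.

Extra cost ≈ €6,091.04 per year

Annual demand D = 254 × 52 = 13,208.
EOQ = √(2DS/H) = √(2 × 13,208 × 117 / 30.8) ≈ 316.78.
Cost at Q* = (D/Q*)S + (Q*/2)H = √(2DSH) ≈ €9,756.67.
Cost at Q = 920: (13,208/920)×117 + (920/2)×30.8 = €1,679.71 + €14,168.00 = €15,847.71.
Excess = €15,847.71 − €9,756.67 = €6,091.04.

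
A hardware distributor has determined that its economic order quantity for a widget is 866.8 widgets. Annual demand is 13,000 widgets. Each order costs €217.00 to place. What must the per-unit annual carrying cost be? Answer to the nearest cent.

H ≈ €7.51

The basic EOQ model gives Q* = √(2DS/H); rearrange for the unknown.
From Q* = √(2DS/H): H = 2DS / Q*² = 2 × 13,000 × 217 / 866.8² = 7.5092.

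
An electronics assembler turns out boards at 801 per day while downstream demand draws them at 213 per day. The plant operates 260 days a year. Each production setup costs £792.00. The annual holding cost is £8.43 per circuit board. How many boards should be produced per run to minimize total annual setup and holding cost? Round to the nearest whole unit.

Q* ≈ 3,765 boards

Annual demand D = 213 × 260 = 55,380.
Production build-up factor (1 − d/p) = 1 − 213/801 = 0.7341.
Q* = √(2DS / (H(1 − d/p))) = √(2 × 55,380 × 792 / (8.43 × 0.7341)).
= √(87,721,920 / 6.1883) ≈ 3765.025.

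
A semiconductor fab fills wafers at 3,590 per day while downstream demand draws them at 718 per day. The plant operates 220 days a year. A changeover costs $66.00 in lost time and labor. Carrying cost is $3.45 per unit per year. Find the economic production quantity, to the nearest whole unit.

Annual demand D = 718 × 220 = 157,960.
Production build-up factor (1 − d/p) = 1 − 718/3,590 = 0.8000.
Q* = √(2DS / (H(1 − d/p))) = √(2 × 157,960 × 66 / (3.45 × 0.8000)).
= √(20,850,720 / 2.76) ≈ 2748.565.

Q* ≈ 2,749 wafers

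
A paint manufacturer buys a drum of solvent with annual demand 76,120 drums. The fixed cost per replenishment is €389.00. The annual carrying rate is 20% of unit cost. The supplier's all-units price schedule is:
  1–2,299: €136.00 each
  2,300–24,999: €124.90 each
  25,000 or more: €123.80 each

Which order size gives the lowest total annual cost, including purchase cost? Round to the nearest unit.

Holding cost per unit per year at price C is H = 0.20·C.
Evaluate total cost at each tier's feasible EOQ or, if the EOQ is below the tier, at the tier's minimum quantity.
EOQ at €136.00 = 1475.6 (feasible in tier 1): TC = 76,120×€136.00 + (76,120/1475.6)×389 + (1475.6/2)×0.20×€136.00 = €10,392,455.03.
EOQ at €124.90 = 1539.7 < 2300, so use break Q=2300: TC = 76,120×€124.90 + (76,120/2300.0)×389 + (2300.0/2)×0.20×€124.90 = €9,548,989.21.
EOQ at €123.80 = 1546.5 < 25000, so use break Q=25000: TC = 76,120×€123.80 + (76,120/25000.0)×389 + (25000.0/2)×0.20×€123.80 = €9,734,340.43.
Lowest total cost is €9,548,989.21 at Q = 2300.0.

Q* ≈ 2,300 drums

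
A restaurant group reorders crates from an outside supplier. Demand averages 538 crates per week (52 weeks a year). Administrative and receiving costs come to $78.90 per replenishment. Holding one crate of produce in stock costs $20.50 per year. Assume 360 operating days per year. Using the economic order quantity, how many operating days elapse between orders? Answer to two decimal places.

T ≈ 5.97 days

Annual demand D = 538 × 52 = 27,976.
Q* = √(2DS/H) = √(2 × 27,976 × 78.9 / 20.5) ≈ 464.05.
Cycle time = Q*/D × 360 = 464.05 / 27,976 × 360 ≈ 5.972 days.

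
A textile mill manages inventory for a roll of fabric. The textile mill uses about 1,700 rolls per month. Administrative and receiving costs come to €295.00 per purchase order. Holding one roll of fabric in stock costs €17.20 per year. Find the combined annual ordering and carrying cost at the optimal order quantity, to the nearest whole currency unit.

Annual demand D = 1,700 × 12 = 20,400.
The optimal lot size = √(2DS/H) = √(2 × 20,400 × 295 / 17.2) ≈ 836.52.
At the optimum the two cost components are equal, so total cost = 2·(Q*/2)H = Q*·H.
Minimum total = √(2DSH) = √(2 × 20,400 × 295 × 17.2) ≈ 14388.162.

TC* ≈ €14,388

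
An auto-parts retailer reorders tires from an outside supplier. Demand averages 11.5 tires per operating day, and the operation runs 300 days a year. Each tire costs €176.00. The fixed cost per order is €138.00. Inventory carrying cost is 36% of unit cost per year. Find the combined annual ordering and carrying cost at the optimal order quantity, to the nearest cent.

Annual demand D = 11.5 × 300 = 3,450.
Holding cost H = 0.36 × €176.00 = €63.3600 per unit per year.
The optimal lot size = √(2DS/H) = √(2 × 3,450 × 138 / 63.36) ≈ 122.59.
At the optimum the two cost components are equal, so total cost = 2·(Q*/2)H = Q*·H.
Minimum total = √(2DSH) = √(2 × 3,450 × 138 × 63.36) ≈ 7767.328.

TC* ≈ €7,767.33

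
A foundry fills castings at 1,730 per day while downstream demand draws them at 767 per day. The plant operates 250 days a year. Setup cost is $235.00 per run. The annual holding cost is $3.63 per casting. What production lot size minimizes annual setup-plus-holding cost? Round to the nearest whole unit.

Q* ≈ 6,678 castings

Annual demand D = 767 × 250 = 191,750.
Production build-up factor (1 − d/p) = 1 − 767/1,730 = 0.5566.
Q* = √(2DS / (H(1 − d/p))) = √(2 × 191,750 × 235 / (3.63 × 0.5566)).
= √(90,122,500 / 2.0206) ≈ 6678.412.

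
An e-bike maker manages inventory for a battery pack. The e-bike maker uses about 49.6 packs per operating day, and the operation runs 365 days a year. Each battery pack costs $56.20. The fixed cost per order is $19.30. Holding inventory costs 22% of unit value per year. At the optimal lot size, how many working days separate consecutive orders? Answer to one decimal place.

Annual demand D = 49.6 × 365 = 18,104.
Holding cost H = 0.22 × $56.20 = $12.3640 per unit per year.
EOQ = √(2DS/H) = √(2 × 18,104 × 19.3 / 12.364) ≈ 237.74.
Cycle time = Q*/D × 365 = 237.74 / 18,104 × 365 ≈ 4.793 days.

T ≈ 4.8 days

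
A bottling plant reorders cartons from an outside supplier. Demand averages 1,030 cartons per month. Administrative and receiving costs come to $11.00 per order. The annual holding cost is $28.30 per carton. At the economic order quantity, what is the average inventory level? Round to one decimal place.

Average inventory ≈ 49.0 cartons

Annual demand D = 1,030 × 12 = 12,360.
The optimal lot size = √(2DS/H) = √(2 × 12,360 × 11 / 28.3) ≈ 98.02.
Average inventory = Q*/2 ≈ 98.02 / 2 = 49.011.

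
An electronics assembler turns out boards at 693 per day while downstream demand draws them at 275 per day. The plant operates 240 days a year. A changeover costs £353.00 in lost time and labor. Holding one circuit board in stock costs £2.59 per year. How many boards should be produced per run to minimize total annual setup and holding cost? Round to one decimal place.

Annual demand D = 275 × 240 = 66,000.
Production build-up factor (1 − d/p) = 1 − 275/693 = 0.6032.
Q* = √(2DS / (H(1 − d/p))) = √(2 × 66,000 × 353 / (2.59 × 0.6032)).
= √(46,596,000 / 1.5622) ≈ 5461.387.

Q* ≈ 5,461.4 boards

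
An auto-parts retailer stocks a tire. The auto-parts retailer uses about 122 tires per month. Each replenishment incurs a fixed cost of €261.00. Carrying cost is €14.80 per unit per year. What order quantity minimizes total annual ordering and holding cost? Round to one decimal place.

Annual demand D = 122 × 12 = 1,464.
EOQ = √(2DS / H) = √(2 × 1,464 × 261 / 14.8).
= √(764,208 / 14.8) = √51,635.6757 ≈ 227.235.

Q* ≈ 227.2 tires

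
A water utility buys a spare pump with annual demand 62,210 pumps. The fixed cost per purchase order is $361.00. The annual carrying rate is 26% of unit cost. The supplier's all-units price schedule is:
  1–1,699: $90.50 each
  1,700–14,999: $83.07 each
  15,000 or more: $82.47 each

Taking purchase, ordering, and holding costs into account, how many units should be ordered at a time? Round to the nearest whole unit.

Q* ≈ 1,700 pumps

Holding cost per unit per year at price C is H = 0.26·C.
For each price level, check whether its EOQ is feasible; otherwise the best quantity at that price is the breakpoint.
EOQ at $90.50 = 1381.6 (feasible in tier 1): TC = 62,210×$90.50 + (62,210/1381.6)×361 + (1381.6/2)×0.26×$90.50 = $5,662,514.45.
EOQ at $83.07 = 1442.1 < 1700, so use break Q=1700: TC = 62,210×$83.07 + (62,210/1700.0)×361 + (1700.0/2)×0.26×$83.07 = $5,199,353.65.
EOQ at $82.47 = 1447.3 < 15000, so use break Q=15000: TC = 62,210×$82.47 + (62,210/15000.0)×361 + (15000.0/2)×0.26×$82.47 = $5,292,772.39.
Lowest total cost is $5,199,353.65 at Q = 1700.0.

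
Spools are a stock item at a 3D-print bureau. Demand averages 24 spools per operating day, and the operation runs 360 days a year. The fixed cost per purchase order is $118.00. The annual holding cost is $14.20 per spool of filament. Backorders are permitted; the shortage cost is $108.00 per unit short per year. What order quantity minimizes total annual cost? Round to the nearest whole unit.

Q* ≈ 403 spools

Annual demand D = 24 × 360 = 8,640.
With planned backorders, Q* = √(2DS/H) · √((H+B)/B).
√(2DS/H) = √(2 × 8,640 × 118 / 14.2) = 378.938.
√((H+B)/B) = √((14.2+108)/108) = 1.0637.
Q* ≈ 403.081.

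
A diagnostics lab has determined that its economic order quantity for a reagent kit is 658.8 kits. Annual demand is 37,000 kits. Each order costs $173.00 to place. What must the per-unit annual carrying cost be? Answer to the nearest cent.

The basic EOQ model gives Q* = √(2DS/H); rearrange for the unknown.
From Q* = √(2DS/H): H = 2DS / Q*² = 2 × 37,000 × 173 / 658.8² = 29.4965.

H ≈ $29.50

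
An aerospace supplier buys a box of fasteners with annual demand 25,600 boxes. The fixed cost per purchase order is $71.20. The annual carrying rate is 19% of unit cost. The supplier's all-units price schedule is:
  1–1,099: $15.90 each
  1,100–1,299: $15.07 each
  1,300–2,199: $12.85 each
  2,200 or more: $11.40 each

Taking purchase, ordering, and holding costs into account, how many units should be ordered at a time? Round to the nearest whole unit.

Q* ≈ 2,200 boxes

Holding cost per unit per year at price C is H = 0.19·C.
For each price level, check whether its EOQ is feasible; otherwise the best quantity at that price is the breakpoint.
EOQ at $15.90 = 1098.5 (feasible in tier 1): TC = 25,600×$15.90 + (25,600/1098.5)×71.2 + (1098.5/2)×0.19×$15.90 = $410,358.57.
EOQ at $15.07 = 1128.3 (feasible in tier 2): TC = 25,600×$15.07 + (25,600/1128.3)×71.2 + (1128.3/2)×0.19×$15.07 = $389,022.79.
EOQ at $12.85 = 1221.9 < 1300, so use break Q=1300: TC = 25,600×$12.85 + (25,600/1300.0)×71.2 + (1300.0/2)×0.19×$12.85 = $331,949.07.
EOQ at $11.40 = 1297.3 < 2200, so use break Q=2200: TC = 25,600×$11.40 + (25,600/2200.0)×71.2 + (2200.0/2)×0.19×$11.40 = $295,051.11.
Lowest total cost is $295,051.11 at Q = 2200.0.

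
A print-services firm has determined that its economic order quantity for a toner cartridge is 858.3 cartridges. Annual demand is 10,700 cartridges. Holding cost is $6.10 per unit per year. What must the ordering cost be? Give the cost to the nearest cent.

S ≈ $209.99

Squaring Q* = √(2DS/H) gives Q*² = 2DS/H.
From Q* = √(2DS/H): S = Q*²H / (2D) = 858.3² × 6.1 / (2 × 10,700) = 209.9879.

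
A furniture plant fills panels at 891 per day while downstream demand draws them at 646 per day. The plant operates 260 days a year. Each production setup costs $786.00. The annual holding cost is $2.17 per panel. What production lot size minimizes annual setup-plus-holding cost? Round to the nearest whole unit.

Annual demand D = 646 × 260 = 167,960.
Production build-up factor (1 − d/p) = 1 − 646/891 = 0.2750.
Q* = √(2DS / (H(1 − d/p))) = √(2 × 167,960 × 786 / (2.17 × 0.2750)).
= √(264,033,120 / 0.5967) ≈ 21035.612.

Q* ≈ 21,036 panels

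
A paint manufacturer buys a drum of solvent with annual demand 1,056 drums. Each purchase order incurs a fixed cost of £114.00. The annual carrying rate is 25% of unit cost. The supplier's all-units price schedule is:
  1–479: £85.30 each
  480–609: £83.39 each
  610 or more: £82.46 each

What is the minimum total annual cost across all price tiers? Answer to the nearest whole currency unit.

TC* ≈ £92,343

Holding cost per unit per year at price C is H = 0.25·C.
Candidates are each tier's EOQ (if it falls in that tier) and each price-break quantity.
EOQ at £85.30 = 106.3 (feasible in tier 1): TC = 1,056×£85.30 + (1,056/106.3)×114 + (106.3/2)×0.25×£85.30 = £92,342.72.
EOQ at £83.39 = 107.5 < 480, so use break Q=480: TC = 1,056×£83.39 + (1,056/480.0)×114 + (480.0/2)×0.25×£83.39 = £93,314.04.
EOQ at £82.46 = 108.1 < 610, so use break Q=610: TC = 1,056×£82.46 + (1,056/610.0)×114 + (610.0/2)×0.25×£82.46 = £93,562.69.
Lowest total cost among the candidates is at Q = 106.3.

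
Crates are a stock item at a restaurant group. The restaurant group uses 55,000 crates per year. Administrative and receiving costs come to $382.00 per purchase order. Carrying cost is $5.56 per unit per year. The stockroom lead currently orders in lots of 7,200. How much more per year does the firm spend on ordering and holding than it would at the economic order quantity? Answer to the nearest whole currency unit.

EOQ = √(2DS/H) = √(2 × 55,000 × 382 / 5.56) ≈ 2749.10.
Cost at Q* = (D/Q*)S + (Q*/2)H = √(2DSH) ≈ $15,285.00.
Cost at Q = 7,200: (55,000/7,200)×382 + (7,200/2)×5.56 = $2,918.06 + $20,016.00 = $22,934.06.
Excess = $22,934.06 − $15,285.00 = $7,649.06.

Extra cost ≈ $7,649 per year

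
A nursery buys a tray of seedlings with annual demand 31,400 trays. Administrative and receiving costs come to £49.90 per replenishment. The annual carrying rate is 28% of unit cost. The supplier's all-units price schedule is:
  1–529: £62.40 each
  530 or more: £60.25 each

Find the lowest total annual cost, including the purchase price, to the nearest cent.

TC* ≈ £1,899,276.89

Holding cost per unit per year at price C is H = 0.28·C.
For each price level, check whether its EOQ is feasible; otherwise the best quantity at that price is the breakpoint.
EOQ at £62.40 = 423.5 (feasible in tier 1): TC = 31,400×£62.40 + (31,400/423.5)×49.9 + (423.5/2)×0.28×£62.40 = £1,966,759.48.
EOQ at £60.25 = 431.0 < 530, so use break Q=530: TC = 31,400×£60.25 + (31,400/530.0)×49.9 + (530.0/2)×0.28×£60.25 = £1,899,276.89.
Lowest total cost among the candidates is at Q = 530.0.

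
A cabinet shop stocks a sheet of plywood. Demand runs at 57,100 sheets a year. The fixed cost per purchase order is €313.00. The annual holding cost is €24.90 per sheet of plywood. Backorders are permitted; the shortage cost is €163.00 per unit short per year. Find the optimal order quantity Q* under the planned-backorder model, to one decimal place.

With planned backorders, Q* = √(2DS/H) · √((H+B)/B).
√(2DS/H) = √(2 × 57,100 × 313 / 24.9) = 1198.134.
√((H+B)/B) = √((24.9+163)/163) = 1.0737.
Q* ≈ 1286.397.

Q* ≈ 1,286.4 sheets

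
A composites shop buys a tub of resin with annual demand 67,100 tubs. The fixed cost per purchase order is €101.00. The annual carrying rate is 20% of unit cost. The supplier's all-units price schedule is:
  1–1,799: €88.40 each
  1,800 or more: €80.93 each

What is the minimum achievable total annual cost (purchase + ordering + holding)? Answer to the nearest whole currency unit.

TC* ≈ €5,448,735

Holding cost per unit per year at price C is H = 0.20·C.
For each price level, check whether its EOQ is feasible; otherwise the best quantity at that price is the breakpoint.
EOQ at €88.40 = 875.6 (feasible in tier 1): TC = 67,100×€88.40 + (67,100/875.6)×101 + (875.6/2)×0.20×€88.40 = €5,947,120.25.
EOQ at €80.93 = 915.1 < 1800, so use break Q=1800: TC = 67,100×€80.93 + (67,100/1800.0)×101 + (1800.0/2)×0.20×€80.93 = €5,448,735.46.
Lowest total cost among the candidates is at Q = 1800.0.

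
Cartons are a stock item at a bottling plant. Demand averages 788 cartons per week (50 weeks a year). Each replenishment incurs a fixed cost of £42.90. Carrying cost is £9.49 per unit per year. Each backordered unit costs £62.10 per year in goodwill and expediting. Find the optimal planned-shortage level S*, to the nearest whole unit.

S* ≈ 85 cartons

Annual demand D = 788 × 50 = 39,400.
With planned backorders, Q* = √(2DS/H) · √((H+B)/B).
√(2DS/H) = √(2 × 39,400 × 42.9 / 9.49) = 596.841.
√((H+B)/B) = √((9.49+62.1)/62.1) = 1.0737.
Q* ≈ 640.824.
S* = Q* · H/(H+B) = 640.824 × 9.49/71.59 ≈ 84.948.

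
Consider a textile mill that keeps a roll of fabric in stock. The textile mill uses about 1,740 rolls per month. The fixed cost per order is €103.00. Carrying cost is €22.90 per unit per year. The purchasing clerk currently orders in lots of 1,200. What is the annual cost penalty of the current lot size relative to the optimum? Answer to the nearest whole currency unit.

Annual demand D = 1,740 × 12 = 20,880.
EOQ = √(2DS/H) = √(2 × 20,880 × 103 / 22.9) ≈ 433.39.
Cost at Q* = (D/Q*)S + (Q*/2)H = √(2DSH) ≈ €9,924.68.
Cost at Q = 1,200: (20,880/1,200)×103 + (1,200/2)×22.9 = €1,792.20 + €13,740.00 = €15,532.20.
Excess = €15,532.20 − €9,924.68 = €5,607.52.

Extra cost ≈ €5,608 per year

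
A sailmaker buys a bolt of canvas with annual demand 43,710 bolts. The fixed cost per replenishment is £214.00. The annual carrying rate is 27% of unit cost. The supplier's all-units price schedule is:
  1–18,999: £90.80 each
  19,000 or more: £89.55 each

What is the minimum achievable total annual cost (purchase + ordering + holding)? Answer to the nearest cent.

Holding cost per unit per year at price C is H = 0.27·C.
Evaluate total cost at each tier's feasible EOQ or, if the EOQ is below the tier, at the tier's minimum quantity.
EOQ at £90.80 = 873.5 (feasible in tier 1): TC = 43,710×£90.80 + (43,710/873.5)×214 + (873.5/2)×0.27×£90.80 = £3,990,283.94.
EOQ at £89.55 = 879.6 < 19000, so use break Q=19000: TC = 43,710×£89.55 + (43,710/19000.0)×214 + (19000.0/2)×0.27×£89.55 = £4,144,418.56.
Lowest total cost among the candidates is at Q = 873.5.

TC* ≈ £3,990,283.94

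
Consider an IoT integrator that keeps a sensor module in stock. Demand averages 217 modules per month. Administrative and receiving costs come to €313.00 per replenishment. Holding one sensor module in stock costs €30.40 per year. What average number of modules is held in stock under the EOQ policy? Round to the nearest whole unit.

Annual demand D = 217 × 12 = 2,604.
The optimal lot size = √(2DS/H) = √(2 × 2,604 × 313 / 30.4) ≈ 231.56.
Average inventory = Q*/2 ≈ 231.56 / 2 = 115.782.

Average inventory ≈ 116 modules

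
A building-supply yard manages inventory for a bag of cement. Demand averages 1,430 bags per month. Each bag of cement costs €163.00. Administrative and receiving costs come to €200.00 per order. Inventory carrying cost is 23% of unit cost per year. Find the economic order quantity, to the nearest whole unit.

Annual demand D = 1,430 × 12 = 17,160.
Holding cost H = 0.23 × €163.00 = €37.4900 per unit per year.
EOQ = √(2DS / H) = √(2 × 17,160 × 200 / 37.49).
= √(6,864,000 / 37.49) = √183,088.8237 ≈ 427.889.

Q* ≈ 428 bags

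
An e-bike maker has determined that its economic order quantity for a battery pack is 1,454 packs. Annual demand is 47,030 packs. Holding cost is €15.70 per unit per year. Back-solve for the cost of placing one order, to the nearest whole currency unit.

S ≈ €353

Squaring Q* = √(2DS/H) gives Q*² = 2DS/H.
From Q* = √(2DS/H): S = Q*²H / (2D) = 1,454² × 15.7 / (2 × 47,030) = 352.8771.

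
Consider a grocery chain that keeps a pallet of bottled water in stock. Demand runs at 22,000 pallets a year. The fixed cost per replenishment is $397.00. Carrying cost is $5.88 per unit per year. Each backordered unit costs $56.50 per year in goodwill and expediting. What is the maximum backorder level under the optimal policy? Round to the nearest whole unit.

With planned backorders, Q* = √(2DS/H) · √((H+B)/B).
√(2DS/H) = √(2 × 22,000 × 397 / 5.88) = 1723.586.
√((H+B)/B) = √((5.88+56.5)/56.5) = 1.0507.
Q* ≈ 1811.054.
S* = Q* · H/(H+B) = 1811.054 × 5.88/62.38 ≈ 170.712.

S* ≈ 171 pallets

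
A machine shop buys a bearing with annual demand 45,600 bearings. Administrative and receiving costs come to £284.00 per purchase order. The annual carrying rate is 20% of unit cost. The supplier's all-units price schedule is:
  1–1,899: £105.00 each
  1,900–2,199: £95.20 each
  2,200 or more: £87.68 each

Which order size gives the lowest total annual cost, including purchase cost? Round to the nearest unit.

Holding cost per unit per year at price C is H = 0.20·C.
For each price level, check whether its EOQ is feasible; otherwise the best quantity at that price is the breakpoint.
EOQ at £105.00 = 1110.6 (feasible in tier 1): TC = 45,600×£105.00 + (45,600/1110.6)×284 + (1110.6/2)×0.20×£105.00 = £4,811,322.02.
EOQ at £95.20 = 1166.3 < 1900, so use break Q=1900: TC = 45,600×£95.20 + (45,600/1900.0)×284 + (1900.0/2)×0.20×£95.20 = £4,366,024.00.
EOQ at £87.68 = 1215.3 < 2200, so use break Q=2200: TC = 45,600×£87.68 + (45,600/2200.0)×284 + (2200.0/2)×0.20×£87.68 = £4,023,384.15.
Lowest total cost is £4,023,384.15 at Q = 2200.0.

Q* ≈ 2,200 bearings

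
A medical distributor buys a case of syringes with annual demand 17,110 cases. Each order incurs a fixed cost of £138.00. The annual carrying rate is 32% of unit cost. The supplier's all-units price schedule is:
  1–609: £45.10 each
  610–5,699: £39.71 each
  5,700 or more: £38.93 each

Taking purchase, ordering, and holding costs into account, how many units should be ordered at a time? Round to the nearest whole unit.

Q* ≈ 610 cases

Holding cost per unit per year at price C is H = 0.32·C.
For each price level, check whether its EOQ is feasible; otherwise the best quantity at that price is the breakpoint.
EOQ at £45.10 = 572.0 (feasible in tier 1): TC = 17,110×£45.10 + (17,110/572.0)×138 + (572.0/2)×0.32×£45.10 = £779,916.49.
EOQ at £39.71 = 609.6 < 610, so use break Q=610: TC = 17,110×£39.71 + (17,110/610.0)×138 + (610.0/2)×0.32×£39.71 = £687,184.58.
EOQ at £38.93 = 615.7 < 5700, so use break Q=5700: TC = 17,110×£38.93 + (17,110/5700.0)×138 + (5700.0/2)×0.32×£38.93 = £702,010.70.
Lowest total cost is £687,184.58 at Q = 610.0.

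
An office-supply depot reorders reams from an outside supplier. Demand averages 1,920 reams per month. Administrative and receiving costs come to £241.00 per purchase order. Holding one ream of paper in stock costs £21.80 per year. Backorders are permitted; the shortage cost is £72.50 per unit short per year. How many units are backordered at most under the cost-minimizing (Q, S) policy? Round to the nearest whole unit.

Annual demand D = 1,920 × 12 = 23,040.
With planned backorders, Q* = √(2DS/H) · √((H+B)/B).
√(2DS/H) = √(2 × 23,040 × 241 / 21.8) = 713.734.
√((H+B)/B) = √((21.8+72.5)/72.5) = 1.1405.
Q* ≈ 813.998.
S* = Q* · H/(H+B) = 813.998 × 21.8/94.3 ≈ 188.178.

S* ≈ 188 reams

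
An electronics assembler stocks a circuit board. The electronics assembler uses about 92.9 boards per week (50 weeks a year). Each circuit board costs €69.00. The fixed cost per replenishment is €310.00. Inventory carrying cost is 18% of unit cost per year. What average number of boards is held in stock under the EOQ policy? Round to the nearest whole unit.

Average inventory ≈ 241 boards

Annual demand D = 92.9 × 50 = 4,645.
Holding cost H = 0.18 × €69.00 = €12.4200 per unit per year.
The optimal lot size = √(2DS/H) = √(2 × 4,645 × 310 / 12.42) ≈ 481.54.
Average inventory = Q*/2 ≈ 481.54 / 2 = 240.768.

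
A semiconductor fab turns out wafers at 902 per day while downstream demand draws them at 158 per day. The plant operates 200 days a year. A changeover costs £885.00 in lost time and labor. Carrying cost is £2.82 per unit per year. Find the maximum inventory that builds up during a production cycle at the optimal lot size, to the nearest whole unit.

Annual demand D = 158 × 200 = 31,600.
Production build-up factor (1 − d/p) = 1 − 158/902 = 0.8248.
Q* = √(2DS / (H(1 − d/p))) = √(2 × 31,600 × 885 / (2.82 × 0.8248)).
= √(55,932,000 / 2.326) ≈ 4903.683.
Maximum inventory = Q*(1 − d/p) = 4903.683 × 0.8248 ≈ 4044.723.

I_max ≈ 4,045 wafers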